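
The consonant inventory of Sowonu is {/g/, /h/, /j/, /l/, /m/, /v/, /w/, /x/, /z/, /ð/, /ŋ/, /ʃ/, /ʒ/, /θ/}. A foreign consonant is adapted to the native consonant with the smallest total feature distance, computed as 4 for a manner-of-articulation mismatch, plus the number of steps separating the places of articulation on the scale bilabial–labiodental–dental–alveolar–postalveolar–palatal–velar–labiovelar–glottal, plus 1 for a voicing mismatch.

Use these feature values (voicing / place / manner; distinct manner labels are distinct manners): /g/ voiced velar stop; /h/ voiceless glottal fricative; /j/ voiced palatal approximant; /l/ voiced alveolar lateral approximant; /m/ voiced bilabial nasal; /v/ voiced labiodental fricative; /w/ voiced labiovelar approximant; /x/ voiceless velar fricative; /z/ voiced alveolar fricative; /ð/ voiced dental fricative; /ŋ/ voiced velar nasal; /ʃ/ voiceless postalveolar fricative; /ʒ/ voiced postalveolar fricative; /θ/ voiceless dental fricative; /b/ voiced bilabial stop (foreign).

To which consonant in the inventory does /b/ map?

/m/ is closest: manner differs (stop→nasal, +4), place distance 0 (bilabial→bilabial), same voicing; total 4. Next closest is /v/ at distance 5.

m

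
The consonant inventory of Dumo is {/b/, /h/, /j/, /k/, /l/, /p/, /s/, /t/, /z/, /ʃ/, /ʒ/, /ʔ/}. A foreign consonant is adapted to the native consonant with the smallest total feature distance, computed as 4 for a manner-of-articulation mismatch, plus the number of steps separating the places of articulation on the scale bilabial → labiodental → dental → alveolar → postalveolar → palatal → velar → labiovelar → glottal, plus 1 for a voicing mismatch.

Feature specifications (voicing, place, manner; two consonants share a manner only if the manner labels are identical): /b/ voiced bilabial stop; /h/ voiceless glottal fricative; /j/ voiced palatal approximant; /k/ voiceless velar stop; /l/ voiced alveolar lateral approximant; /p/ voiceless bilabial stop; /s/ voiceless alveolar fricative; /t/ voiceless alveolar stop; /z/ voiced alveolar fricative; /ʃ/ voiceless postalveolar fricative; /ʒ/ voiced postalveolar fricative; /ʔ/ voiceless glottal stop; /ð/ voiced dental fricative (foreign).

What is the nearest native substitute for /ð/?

z

/z/ is closest: same manner (fricative), place distance 1 (dental→alveolar), same voicing; total 1. Next closest is /s/ at distance 2.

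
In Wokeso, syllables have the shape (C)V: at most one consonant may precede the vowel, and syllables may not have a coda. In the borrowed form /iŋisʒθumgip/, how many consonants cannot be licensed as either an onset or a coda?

The consonants /s/, /ʒ/, /m/, /p/ cannot be parsed into a legal (C)V syllable (no codas are permitted; onsets are limited to one consonant).

4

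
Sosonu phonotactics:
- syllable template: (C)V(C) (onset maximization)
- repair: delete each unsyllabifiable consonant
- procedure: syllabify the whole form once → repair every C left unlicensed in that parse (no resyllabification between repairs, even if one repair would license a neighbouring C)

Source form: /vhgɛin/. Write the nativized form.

gɛin

Under (C)V(C), the unsyllabifiable consonants are /v/, /h/ (at most one coda consonant is licensed; onsets are limited to one consonant).
Each unlicensed consonant is deleted: /v/, /h/.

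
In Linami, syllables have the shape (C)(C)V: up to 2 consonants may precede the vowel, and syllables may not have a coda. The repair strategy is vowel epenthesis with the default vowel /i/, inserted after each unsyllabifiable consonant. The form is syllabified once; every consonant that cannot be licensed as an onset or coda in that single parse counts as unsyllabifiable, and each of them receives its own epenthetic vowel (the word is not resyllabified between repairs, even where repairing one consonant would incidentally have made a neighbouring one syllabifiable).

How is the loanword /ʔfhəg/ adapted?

The consonants /ʔ/, /g/ cannot be parsed into a legal (C)(C)V syllable (no codas are permitted; onsets may contain at most 2 consonants).
Epenthesis after each stranded consonant: /ʔ/ → /ʔi/, /g/ → /gi/.

ʔifhəgi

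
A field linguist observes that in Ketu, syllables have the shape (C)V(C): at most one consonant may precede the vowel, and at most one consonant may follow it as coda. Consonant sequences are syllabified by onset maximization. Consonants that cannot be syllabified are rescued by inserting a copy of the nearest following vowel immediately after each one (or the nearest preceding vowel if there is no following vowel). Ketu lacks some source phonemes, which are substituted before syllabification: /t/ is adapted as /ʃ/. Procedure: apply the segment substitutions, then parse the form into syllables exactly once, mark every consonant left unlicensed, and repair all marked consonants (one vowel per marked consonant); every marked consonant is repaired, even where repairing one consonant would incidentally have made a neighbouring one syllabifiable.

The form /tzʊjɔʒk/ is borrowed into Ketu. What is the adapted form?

ʃʊzʊjɔʒkɔ

Substitution: /t/ → /ʃ/, giving /ʃzʊjɔʒk/.
Syllabifying with onset maximization leaves /ʃ/, /k/ stranded (at most one coda consonant is licensed; onsets are limited to one consonant).
Epenthesis after each stranded consonant: /ʃ/ → /ʃʊ/, /k/ → /kɔ/.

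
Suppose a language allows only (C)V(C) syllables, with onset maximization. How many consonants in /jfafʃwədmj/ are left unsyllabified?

4

Syllabifying with onset maximization leaves /j/, /ʃ/, /m/, /j/ stranded (at most one coda consonant is licensed; onsets are limited to one consonant).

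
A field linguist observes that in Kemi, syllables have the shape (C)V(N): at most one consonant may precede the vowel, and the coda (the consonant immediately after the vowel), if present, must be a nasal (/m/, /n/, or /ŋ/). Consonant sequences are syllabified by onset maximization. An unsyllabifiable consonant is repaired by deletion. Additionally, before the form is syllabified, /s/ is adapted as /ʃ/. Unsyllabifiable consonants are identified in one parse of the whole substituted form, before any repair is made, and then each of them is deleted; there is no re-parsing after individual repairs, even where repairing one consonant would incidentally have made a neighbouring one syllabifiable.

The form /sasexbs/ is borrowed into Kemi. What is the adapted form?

ʃaʃe

Substitution: /s/ → /ʃ/, giving /ʃaʃexbʃ/.
Under (C)V(N), the unsyllabifiable consonants are /x/, /b/, /ʃ/ (only a nasal (/m/, /n/, or /ŋ/) is licensed in coda position; onsets are limited to one consonant).
Deletion applies to /x/, /b/, /ʃ/.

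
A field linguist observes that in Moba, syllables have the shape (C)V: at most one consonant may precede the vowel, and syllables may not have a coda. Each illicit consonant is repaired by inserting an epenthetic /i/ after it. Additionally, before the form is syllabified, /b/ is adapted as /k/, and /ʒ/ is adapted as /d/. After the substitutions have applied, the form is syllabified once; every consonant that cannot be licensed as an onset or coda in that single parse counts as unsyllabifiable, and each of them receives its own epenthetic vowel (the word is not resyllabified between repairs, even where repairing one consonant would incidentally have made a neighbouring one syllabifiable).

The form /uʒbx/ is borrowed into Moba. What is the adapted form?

udikixi

Substitution: /ʒ/ → /d/, /b/ → /k/, giving /udkx/.
The consonants /d/, /k/, /x/ cannot be parsed into a legal (C)V syllable (no codas are permitted; onsets are limited to one consonant).
Epenthesis after each stranded consonant: /d/ → /di/, /k/ → /ki/, /x/ → /xi/.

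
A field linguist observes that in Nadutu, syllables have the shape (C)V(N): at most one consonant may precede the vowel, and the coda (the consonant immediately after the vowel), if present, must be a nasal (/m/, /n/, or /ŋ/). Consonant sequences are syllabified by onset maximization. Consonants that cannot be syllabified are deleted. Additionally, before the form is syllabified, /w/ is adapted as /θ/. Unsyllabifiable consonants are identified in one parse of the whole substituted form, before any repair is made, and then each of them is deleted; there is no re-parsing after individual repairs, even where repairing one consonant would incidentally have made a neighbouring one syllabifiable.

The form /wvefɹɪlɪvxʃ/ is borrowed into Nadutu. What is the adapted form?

veɹɪlɪ

Substitution: /w/ → /θ/, giving /θvefɹɪlɪvxʃ/.
Syllabifying with onset maximization leaves /θ/, /f/, /v/, /x/, /ʃ/ stranded (only a nasal (/m/, /n/, or /ŋ/) is licensed in coda position; onsets are limited to one consonant).
Deletion applies to /θ/, /f/, /v/, /x/, /ʃ/.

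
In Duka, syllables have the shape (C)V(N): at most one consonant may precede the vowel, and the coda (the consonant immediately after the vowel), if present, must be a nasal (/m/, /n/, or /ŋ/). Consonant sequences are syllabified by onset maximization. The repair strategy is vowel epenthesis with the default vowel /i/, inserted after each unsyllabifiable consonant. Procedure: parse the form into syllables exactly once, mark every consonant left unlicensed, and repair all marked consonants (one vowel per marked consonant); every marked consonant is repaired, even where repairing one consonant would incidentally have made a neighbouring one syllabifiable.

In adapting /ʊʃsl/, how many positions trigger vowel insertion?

The unsyllabifiable consonants are /ʃ/, /s/, /l/; each receives one epenthetic vowel.

3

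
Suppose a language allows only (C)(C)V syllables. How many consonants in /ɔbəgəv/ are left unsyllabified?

The consonants /v/ cannot be parsed into a legal (C)(C)V syllable (no codas are permitted; onsets may contain at most 2 consonants).

1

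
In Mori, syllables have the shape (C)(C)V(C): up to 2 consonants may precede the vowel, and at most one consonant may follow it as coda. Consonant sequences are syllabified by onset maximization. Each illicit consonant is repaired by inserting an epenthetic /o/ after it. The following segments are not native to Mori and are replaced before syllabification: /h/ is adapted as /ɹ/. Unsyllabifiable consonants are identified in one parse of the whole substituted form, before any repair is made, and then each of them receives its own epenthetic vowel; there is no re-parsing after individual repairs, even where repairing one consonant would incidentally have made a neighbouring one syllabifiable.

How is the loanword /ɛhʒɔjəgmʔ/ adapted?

ɛɹʒɔjəgmoʔo

Substitution: /h/ → /ɹ/, giving /ɛɹʒɔjəgmʔ/.
Syllabifying with onset maximization leaves /m/, /ʔ/ stranded (at most one coda consonant is licensed; onsets may contain at most 2 consonants).
Epenthesis after each stranded consonant: /m/ → /mo/, /ʔ/ → /ʔo/.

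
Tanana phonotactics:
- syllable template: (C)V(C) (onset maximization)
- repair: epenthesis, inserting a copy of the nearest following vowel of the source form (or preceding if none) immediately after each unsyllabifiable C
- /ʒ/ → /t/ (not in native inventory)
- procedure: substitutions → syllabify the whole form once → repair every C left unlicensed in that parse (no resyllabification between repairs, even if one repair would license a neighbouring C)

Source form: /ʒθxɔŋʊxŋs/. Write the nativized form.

Substitution: /ʒ/ → /t/, giving /tθxɔŋʊxŋs/.
The consonants /t/, /θ/, /ŋ/, /s/ cannot be parsed into a legal (C)V(C) syllable (at most one coda consonant is licensed; onsets are limited to one consonant).
Each unlicensed consonant becomes the onset of a new syllable: /t/ → /tɔ/, /θ/ → /θɔ/, /ŋ/ → /ŋʊ/, /s/ → /sʊ/.

tɔθɔxɔŋʊxŋʊsʊ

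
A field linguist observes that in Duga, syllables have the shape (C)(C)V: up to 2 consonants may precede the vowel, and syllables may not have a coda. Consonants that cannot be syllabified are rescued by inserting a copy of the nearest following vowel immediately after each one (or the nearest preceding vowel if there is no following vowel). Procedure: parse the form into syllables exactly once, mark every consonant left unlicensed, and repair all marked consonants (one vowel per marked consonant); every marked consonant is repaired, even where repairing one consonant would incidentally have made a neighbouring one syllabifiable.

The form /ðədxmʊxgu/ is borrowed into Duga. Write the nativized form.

Syllabifying with onset maximization leaves /d/ stranded (no codas are permitted; onsets may contain at most 2 consonants).
Inserting the epenthetic vowel yields /d/ → /dʊ/.

ðədʊxmʊxgu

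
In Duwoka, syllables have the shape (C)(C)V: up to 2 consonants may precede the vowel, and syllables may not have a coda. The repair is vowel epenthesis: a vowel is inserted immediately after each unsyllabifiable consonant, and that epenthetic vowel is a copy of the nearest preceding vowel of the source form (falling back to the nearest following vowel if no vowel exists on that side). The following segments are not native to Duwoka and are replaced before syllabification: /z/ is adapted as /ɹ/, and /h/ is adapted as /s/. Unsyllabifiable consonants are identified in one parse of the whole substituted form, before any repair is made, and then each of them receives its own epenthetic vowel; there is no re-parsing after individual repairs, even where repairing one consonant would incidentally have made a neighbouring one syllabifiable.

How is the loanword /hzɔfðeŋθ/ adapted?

sɹɔfðeŋeθe

Substitution: /h/ → /s/, /z/ → /ɹ/, giving /sɹɔfðeŋθ/.
Syllabifying with onset maximization leaves /ŋ/, /θ/ stranded (no codas are permitted; onsets may contain at most 2 consonants).
Epenthesis after each stranded consonant: /ŋ/ → /ŋe/, /θ/ → /θe/.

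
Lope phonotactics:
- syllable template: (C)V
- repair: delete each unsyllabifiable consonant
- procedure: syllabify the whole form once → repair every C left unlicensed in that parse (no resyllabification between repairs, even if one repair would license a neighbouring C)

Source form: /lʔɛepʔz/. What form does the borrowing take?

ʔɛe

Syllabifying with onset maximization leaves /l/, /p/, /ʔ/, /z/ stranded (no codas are permitted; onsets are limited to one consonant).
Deleting the stranded consonants removes /l/, /p/, /ʔ/, /z/.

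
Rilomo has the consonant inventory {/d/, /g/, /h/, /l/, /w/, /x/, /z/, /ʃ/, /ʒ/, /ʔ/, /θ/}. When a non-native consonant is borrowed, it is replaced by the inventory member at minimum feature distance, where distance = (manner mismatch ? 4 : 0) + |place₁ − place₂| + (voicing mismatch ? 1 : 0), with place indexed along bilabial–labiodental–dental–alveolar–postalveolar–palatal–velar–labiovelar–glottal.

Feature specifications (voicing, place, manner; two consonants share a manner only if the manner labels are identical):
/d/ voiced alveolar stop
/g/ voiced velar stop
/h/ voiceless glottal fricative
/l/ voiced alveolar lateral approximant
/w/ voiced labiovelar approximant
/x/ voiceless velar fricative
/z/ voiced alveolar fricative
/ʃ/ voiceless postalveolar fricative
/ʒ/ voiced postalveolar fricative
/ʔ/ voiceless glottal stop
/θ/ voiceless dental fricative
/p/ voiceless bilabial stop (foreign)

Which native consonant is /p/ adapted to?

/d/ is closest: same manner (stop), place distance 3 (bilabial→alveolar), voicing differs (+1); total 4. Next closest is /θ/ at distance 6.

d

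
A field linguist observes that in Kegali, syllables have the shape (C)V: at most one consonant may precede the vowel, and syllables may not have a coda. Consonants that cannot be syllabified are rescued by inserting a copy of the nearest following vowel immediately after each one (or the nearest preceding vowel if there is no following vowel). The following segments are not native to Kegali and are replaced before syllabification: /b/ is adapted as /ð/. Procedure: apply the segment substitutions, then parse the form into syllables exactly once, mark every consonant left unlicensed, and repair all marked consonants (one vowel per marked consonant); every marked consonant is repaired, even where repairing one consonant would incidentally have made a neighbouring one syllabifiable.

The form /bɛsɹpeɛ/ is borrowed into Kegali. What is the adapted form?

ðɛseɹepeɛ

Substitution: /b/ → /ð/, giving /ðɛsɹpeɛ/.
Syllabifying with onset maximization leaves /s/, /ɹ/ stranded (no codas are permitted; onsets are limited to one consonant).
Epenthesis after each stranded consonant: /s/ → /se/, /ɹ/ → /ɹe/.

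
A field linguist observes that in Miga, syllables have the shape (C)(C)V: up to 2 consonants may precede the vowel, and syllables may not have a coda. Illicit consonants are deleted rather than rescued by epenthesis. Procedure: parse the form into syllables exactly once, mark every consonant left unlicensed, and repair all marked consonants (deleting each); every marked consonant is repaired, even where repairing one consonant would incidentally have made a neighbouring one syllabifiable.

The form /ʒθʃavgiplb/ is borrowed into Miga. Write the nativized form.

The consonants /ʒ/, /p/, /l/, /b/ cannot be parsed into a legal (C)(C)V syllable (no codas are permitted; onsets may contain at most 2 consonants).
Deleting the stranded consonants removes /ʒ/, /p/, /l/, /b/.

θʃavgi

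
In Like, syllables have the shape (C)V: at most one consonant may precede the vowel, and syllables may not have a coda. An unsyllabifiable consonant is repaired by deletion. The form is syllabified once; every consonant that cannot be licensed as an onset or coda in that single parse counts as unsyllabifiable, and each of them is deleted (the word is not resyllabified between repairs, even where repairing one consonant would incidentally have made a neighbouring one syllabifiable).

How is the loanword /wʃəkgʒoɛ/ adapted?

ʃəʒoɛ

Syllabifying with onset maximization leaves /w/, /k/, /g/ stranded (no codas are permitted; onsets are limited to one consonant).
Each unlicensed consonant is deleted: /w/, /k/, /g/.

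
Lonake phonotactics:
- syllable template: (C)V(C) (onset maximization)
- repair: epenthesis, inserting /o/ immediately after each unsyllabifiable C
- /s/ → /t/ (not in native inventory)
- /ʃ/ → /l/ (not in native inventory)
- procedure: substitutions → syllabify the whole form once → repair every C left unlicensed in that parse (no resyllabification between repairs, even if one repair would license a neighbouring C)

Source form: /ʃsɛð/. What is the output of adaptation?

Substitution: /ʃ/ → /l/, /s/ → /t/, giving /ltɛð/.
The consonants /l/ cannot be parsed into a legal (C)V(C) syllable (at most one coda consonant is licensed; onsets are limited to one consonant).
Each unlicensed consonant becomes the onset of a new syllable: /l/ → /lo/.

lotɛð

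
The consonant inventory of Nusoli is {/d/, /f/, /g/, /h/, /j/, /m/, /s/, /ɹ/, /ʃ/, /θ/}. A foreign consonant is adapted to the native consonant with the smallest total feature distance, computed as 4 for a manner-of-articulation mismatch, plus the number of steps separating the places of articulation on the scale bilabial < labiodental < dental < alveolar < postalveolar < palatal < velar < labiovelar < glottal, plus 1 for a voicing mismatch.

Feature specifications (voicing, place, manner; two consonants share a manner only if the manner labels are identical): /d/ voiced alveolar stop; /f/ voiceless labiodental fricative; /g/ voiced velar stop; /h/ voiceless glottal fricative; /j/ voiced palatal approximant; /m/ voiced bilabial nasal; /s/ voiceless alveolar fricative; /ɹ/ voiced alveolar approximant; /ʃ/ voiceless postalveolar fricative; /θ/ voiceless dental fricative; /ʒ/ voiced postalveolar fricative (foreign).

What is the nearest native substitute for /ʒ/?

ʃ

/ʃ/ is closest: same manner (fricative), place distance 0 (postalveolar→postalveolar), voicing differs (+1); total 1. Next closest is /s/ at distance 2.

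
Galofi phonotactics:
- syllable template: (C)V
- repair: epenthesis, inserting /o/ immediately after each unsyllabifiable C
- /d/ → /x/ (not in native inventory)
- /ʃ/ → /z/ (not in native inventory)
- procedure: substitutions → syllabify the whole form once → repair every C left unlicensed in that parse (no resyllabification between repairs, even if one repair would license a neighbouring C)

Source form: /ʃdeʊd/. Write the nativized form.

zoxeʊxo

Substitution: /ʃ/ → /z/, /d/ → /x/, giving /zxeʊx/.
Syllabifying with onset maximization leaves /z/, /x/ stranded (no codas are permitted; onsets are limited to one consonant).
Epenthesis after each stranded consonant: /z/ → /zo/, /x/ → /xo/.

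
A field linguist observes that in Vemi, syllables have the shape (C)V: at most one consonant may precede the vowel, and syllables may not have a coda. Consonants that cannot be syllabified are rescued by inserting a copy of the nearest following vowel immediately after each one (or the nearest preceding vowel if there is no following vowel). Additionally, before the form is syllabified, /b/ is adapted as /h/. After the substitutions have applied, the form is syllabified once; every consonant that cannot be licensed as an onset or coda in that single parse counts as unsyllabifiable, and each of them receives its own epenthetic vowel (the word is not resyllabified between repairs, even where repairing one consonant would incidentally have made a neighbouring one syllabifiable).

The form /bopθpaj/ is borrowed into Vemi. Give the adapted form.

Substitution: /b/ → /h/, giving /hopθpaj/.
Under (C)V, the unsyllabifiable consonants are /p/, /θ/, /j/ (no codas are permitted; onsets are limited to one consonant).
Each unlicensed consonant becomes the onset of a new syllable: /p/ → /pa/, /θ/ → /θa/, /j/ → /ja/.

hopaθapaja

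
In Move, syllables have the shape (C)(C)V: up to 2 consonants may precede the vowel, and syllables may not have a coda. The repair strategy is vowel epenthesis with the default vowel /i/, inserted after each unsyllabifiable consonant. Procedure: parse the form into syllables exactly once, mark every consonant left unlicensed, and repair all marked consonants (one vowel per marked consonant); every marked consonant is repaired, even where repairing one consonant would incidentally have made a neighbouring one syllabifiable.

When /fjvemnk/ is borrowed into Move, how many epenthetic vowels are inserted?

The unsyllabifiable consonants are /f/, /m/, /n/, /k/; each receives one epenthetic vowel.

4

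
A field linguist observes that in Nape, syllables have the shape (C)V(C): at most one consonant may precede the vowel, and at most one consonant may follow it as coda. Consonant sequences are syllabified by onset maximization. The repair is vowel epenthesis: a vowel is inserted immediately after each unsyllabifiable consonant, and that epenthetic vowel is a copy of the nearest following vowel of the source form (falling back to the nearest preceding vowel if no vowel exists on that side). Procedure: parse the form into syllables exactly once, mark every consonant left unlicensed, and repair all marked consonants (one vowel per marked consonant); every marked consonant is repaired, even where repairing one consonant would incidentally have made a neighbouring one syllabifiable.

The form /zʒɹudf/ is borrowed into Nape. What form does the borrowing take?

zuʒuɹudfu

Under (C)V(C), the unsyllabifiable consonants are /z/, /ʒ/, /f/ (at most one coda consonant is licensed; onsets are limited to one consonant).
Inserting the epenthetic vowel yields /z/ → /zu/, /ʒ/ → /ʒu/, /f/ → /fu/.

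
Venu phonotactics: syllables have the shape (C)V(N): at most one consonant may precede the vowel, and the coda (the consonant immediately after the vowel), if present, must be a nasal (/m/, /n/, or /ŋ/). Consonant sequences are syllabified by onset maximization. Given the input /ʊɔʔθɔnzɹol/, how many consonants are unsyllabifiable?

Syllabifying with onset maximization leaves /ʔ/, /z/, /l/ stranded (only a nasal (/m/, /n/, or /ŋ/) is licensed in coda position; onsets are limited to one consonant).

3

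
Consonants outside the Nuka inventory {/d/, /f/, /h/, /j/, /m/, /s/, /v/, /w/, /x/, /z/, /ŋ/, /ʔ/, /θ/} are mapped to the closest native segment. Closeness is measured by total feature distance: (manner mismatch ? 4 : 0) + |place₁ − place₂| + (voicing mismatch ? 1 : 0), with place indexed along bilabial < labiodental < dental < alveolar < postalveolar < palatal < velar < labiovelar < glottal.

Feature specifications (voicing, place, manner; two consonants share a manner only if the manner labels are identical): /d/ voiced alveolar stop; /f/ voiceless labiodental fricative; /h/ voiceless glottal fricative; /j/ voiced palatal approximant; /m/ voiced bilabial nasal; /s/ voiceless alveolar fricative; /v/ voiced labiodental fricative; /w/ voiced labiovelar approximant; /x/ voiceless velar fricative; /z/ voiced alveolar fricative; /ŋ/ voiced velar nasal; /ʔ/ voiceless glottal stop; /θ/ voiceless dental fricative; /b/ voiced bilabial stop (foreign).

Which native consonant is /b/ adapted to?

/d/ is closest: same manner (stop), place distance 3 (bilabial→alveolar), same voicing; total 3. Next closest is /m/ at distance 4.

d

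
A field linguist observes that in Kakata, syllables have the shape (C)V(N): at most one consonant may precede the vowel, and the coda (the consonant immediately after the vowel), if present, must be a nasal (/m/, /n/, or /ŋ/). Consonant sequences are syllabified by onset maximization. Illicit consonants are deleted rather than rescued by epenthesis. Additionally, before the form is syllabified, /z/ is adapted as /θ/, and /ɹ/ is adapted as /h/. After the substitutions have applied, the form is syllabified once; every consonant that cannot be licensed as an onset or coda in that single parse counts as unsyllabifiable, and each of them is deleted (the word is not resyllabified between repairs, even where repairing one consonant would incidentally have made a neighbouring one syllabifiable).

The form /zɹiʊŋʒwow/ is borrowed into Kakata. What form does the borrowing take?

Substitution: /z/ → /θ/, /ɹ/ → /h/, giving /θhiʊŋʒwow/.
The consonants /θ/, /ʒ/, /w/ cannot be parsed into a legal (C)V(N) syllable (only a nasal (/m/, /n/, or /ŋ/) is licensed in coda position; onsets are limited to one consonant).
Deleting the stranded consonants removes /θ/, /ʒ/, /w/.

hiʊŋwo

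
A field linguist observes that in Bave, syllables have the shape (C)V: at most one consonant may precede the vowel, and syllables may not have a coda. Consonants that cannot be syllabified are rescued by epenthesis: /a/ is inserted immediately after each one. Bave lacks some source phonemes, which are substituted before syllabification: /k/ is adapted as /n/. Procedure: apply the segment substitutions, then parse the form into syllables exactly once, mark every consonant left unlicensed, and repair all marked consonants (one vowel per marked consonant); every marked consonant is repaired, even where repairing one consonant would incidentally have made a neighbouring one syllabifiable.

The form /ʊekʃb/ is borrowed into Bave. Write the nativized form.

Substitution: /k/ → /n/, giving /ʊenʃb/.
The consonants /n/, /ʃ/, /b/ cannot be parsed into a legal (C)V syllable (no codas are permitted; onsets are limited to one consonant).
Epenthesis after each stranded consonant: /n/ → /na/, /ʃ/ → /ʃa/, /b/ → /ba/.

ʊenaʃaba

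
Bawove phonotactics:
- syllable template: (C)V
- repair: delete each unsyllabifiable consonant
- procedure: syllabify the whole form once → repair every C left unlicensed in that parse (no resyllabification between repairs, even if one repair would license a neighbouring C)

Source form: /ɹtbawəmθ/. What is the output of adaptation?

Syllabifying with onset maximization leaves /ɹ/, /t/, /m/, /θ/ stranded (no codas are permitted; onsets are limited to one consonant).
Deletion applies to /ɹ/, /t/, /m/, /θ/.

bawə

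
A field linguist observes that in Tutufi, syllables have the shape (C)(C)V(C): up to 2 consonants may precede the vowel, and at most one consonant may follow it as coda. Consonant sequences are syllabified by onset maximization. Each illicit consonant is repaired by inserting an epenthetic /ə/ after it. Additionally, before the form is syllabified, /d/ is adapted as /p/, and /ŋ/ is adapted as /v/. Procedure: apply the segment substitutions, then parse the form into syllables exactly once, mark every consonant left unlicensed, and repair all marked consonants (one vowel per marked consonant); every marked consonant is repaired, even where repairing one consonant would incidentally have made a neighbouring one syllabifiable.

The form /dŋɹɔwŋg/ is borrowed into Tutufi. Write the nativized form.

Substitution: /d/ → /p/, /ŋ/ → /v/, giving /pvɹɔwvg/.
Syllabifying with onset maximization leaves /p/, /v/, /g/ stranded (at most one coda consonant is licensed; onsets may contain at most 2 consonants).
Epenthesis after each stranded consonant: /p/ → /pə/, /v/ → /və/, /g/ → /gə/.

pəvɹɔwvəgə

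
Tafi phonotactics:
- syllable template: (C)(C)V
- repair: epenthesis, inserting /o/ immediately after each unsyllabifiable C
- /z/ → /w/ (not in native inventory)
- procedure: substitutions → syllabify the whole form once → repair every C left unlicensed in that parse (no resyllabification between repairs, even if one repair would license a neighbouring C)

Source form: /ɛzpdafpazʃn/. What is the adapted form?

Substitution: /z/ → /w/, giving /ɛwpdafpawʃn/.
The consonants /w/, /w/, /ʃ/, /n/ cannot be parsed into a legal (C)(C)V syllable (no codas are permitted; onsets may contain at most 2 consonants).
Inserting the epenthetic vowel yields /w/ → /wo/, /w/ → /wo/, /ʃ/ → /ʃo/, /n/ → /no/.

ɛwopdafpawoʃono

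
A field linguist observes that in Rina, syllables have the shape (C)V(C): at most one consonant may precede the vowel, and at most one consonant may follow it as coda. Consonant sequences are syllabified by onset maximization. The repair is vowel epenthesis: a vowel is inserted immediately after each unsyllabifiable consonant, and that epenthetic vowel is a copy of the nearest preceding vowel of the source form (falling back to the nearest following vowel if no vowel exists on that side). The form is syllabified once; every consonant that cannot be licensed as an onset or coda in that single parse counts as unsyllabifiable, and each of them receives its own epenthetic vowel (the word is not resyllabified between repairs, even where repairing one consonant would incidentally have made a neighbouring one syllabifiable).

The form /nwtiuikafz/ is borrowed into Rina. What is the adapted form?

The consonants /n/, /w/, /z/ cannot be parsed into a legal (C)V(C) syllable (at most one coda consonant is licensed; onsets are limited to one consonant).
Inserting the epenthetic vowel yields /n/ → /ni/, /w/ → /wi/, /z/ → /za/.

niwitiuikafza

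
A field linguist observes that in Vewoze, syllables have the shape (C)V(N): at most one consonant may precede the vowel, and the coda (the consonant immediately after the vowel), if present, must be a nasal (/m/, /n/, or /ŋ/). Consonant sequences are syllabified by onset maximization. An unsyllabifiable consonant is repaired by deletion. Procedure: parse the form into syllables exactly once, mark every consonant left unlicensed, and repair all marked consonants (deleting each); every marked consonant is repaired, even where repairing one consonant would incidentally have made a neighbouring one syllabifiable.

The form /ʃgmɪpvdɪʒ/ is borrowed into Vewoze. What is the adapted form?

Under (C)V(N), the unsyllabifiable consonants are /ʃ/, /g/, /p/, /v/, /ʒ/ (only a nasal (/m/, /n/, or /ŋ/) is licensed in coda position; onsets are limited to one consonant).
Each unlicensed consonant is deleted: /ʃ/, /g/, /p/, /v/, /ʒ/.

mɪdɪ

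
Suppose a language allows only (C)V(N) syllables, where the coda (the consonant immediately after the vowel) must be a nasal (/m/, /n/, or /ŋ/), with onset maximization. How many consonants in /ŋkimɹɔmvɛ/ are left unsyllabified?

Syllabifying with onset maximization leaves /ŋ/ stranded (only a nasal (/m/, /n/, or /ŋ/) is licensed in coda position; onsets are limited to one consonant).

1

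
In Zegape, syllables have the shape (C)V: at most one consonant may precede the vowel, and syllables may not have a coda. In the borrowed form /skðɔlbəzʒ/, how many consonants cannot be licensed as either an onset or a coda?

Under (C)V, the unsyllabifiable consonants are /s/, /k/, /l/, /z/, /ʒ/ (no codas are permitted; onsets are limited to one consonant).

5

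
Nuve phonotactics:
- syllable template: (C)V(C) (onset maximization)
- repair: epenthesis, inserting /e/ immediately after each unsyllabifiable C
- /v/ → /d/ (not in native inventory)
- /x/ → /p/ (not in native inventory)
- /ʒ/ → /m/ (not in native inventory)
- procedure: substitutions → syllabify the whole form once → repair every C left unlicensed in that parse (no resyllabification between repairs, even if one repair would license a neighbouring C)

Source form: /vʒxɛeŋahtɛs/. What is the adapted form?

demepɛeŋahtɛs

Substitution: /v/ → /d/, /ʒ/ → /m/, /x/ → /p/, giving /dmpɛeŋahtɛs/.
Syllabifying with onset maximization leaves /d/, /m/ stranded (at most one coda consonant is licensed; onsets are limited to one consonant).
Epenthesis after each stranded consonant: /d/ → /de/, /m/ → /me/.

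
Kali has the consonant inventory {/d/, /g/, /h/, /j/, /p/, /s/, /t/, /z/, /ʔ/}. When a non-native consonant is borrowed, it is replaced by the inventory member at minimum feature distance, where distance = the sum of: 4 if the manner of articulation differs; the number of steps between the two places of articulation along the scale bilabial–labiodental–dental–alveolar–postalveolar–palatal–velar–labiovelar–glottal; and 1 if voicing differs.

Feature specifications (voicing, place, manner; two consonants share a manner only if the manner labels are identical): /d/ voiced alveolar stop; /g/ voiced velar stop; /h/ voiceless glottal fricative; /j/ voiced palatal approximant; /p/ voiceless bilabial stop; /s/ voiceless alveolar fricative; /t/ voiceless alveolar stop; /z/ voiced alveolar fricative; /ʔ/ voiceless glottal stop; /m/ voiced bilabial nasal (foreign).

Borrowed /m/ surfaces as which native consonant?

/p/ is closest: manner differs (nasal→stop, +4), place distance 0 (bilabial→bilabial), voicing differs (+1); total 5. Next closest is /d/ at distance 7.

p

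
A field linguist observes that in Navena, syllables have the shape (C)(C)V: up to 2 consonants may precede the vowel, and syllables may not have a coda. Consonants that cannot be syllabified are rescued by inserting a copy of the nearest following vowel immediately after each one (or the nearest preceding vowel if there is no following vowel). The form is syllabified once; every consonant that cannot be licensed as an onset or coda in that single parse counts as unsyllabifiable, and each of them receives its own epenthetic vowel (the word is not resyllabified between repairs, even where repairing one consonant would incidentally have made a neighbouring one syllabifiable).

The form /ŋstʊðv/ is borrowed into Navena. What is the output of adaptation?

ŋʊstʊðʊvʊ

Syllabifying with onset maximization leaves /ŋ/, /ð/, /v/ stranded (no codas are permitted; onsets may contain at most 2 consonants).
Inserting the epenthetic vowel yields /ŋ/ → /ŋʊ/, /ð/ → /ðʊ/, /v/ → /vʊ/.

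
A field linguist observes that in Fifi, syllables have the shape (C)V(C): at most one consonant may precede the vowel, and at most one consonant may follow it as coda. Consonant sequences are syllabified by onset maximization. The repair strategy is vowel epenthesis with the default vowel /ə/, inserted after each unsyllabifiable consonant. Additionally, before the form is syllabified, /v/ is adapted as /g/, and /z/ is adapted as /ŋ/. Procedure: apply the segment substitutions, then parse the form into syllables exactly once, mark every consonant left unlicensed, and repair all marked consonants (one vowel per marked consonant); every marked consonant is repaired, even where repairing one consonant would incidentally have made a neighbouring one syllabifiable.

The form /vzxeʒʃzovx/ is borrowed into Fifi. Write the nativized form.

Substitution: /v/ → /g/, /z/ → /ŋ/, giving /gŋxeʒʃŋogx/.
Syllabifying with onset maximization leaves /g/, /ŋ/, /ʃ/, /x/ stranded (at most one coda consonant is licensed; onsets are limited to one consonant).
Epenthesis after each stranded consonant: /g/ → /gə/, /ŋ/ → /ŋə/, /ʃ/ → /ʃə/, /x/ → /xə/.

gəŋəxeʒʃəŋogxə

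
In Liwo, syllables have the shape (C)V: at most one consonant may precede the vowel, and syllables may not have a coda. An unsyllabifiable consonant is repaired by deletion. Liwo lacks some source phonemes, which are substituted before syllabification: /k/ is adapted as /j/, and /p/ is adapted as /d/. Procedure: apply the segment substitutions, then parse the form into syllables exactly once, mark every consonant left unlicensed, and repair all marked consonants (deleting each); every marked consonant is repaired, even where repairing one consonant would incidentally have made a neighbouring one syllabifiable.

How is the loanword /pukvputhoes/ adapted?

duduhoe

Substitution: /p/ → /d/, /k/ → /j/, giving /dujvduthoes/.
Under (C)V, the unsyllabifiable consonants are /j/, /v/, /t/, /s/ (no codas are permitted; onsets are limited to one consonant).
Each unlicensed consonant is deleted: /j/, /v/, /t/, /s/.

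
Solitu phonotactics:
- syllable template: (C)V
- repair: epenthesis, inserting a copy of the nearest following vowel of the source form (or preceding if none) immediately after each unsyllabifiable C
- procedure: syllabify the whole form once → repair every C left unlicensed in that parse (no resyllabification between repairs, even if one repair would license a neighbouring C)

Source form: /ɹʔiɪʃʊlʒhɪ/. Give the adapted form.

The consonants /ɹ/, /l/, /ʒ/ cannot be parsed into a legal (C)V syllable (no codas are permitted; onsets are limited to one consonant).
Inserting the epenthetic vowel yields /ɹ/ → /ɹi/, /l/ → /lɪ/, /ʒ/ → /ʒɪ/.

ɹiʔiɪʃʊlɪʒɪhɪ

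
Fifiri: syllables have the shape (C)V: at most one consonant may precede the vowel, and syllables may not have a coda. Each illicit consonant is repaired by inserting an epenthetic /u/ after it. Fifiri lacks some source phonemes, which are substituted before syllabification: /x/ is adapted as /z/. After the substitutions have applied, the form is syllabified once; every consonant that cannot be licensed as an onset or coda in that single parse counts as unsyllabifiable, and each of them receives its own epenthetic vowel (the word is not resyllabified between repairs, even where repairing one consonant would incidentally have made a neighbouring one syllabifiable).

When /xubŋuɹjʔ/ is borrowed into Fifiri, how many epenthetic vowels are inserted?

After substitution the input is /zubŋuɹjʔ/.
The unsyllabifiable consonants are /b/, /ɹ/, /j/, /ʔ/; each receives one epenthetic vowel.

4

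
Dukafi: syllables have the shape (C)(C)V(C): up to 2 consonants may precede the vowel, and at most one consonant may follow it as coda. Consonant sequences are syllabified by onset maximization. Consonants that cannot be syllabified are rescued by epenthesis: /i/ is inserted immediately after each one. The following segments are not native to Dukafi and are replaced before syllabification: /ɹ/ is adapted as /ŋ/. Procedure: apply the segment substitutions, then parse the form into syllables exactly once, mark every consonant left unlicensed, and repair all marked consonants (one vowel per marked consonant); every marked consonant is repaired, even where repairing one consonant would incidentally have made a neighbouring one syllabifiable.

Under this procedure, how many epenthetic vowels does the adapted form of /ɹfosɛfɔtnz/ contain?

After substitution the input is /ŋfosɛfɔtnz/.
The unsyllabifiable consonants are /n/, /z/; each receives one epenthetic vowel.

2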